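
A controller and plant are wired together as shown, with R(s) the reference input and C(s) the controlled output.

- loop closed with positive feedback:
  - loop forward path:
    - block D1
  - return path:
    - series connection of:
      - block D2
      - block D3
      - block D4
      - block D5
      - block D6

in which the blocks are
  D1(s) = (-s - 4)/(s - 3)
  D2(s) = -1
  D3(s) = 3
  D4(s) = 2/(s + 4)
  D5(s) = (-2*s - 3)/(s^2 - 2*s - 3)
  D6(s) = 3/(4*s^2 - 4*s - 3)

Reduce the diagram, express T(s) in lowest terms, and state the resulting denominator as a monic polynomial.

(1) combine D2, D3, D4, D5, D6 in series = (36*s + 54)/(4*s^5 + 4*s^4 - 55*s^3 - 10*s^2 + 81*s + 36)
(2) collapse the loop (D1 forward, (D2*D3*D4*D5*D6) return) = (-4*s^5 - 4*s^4 + 55*s^3 + 10*s^2 - 81*s - 36)/(4*s^5 - 24*s^4 + 29*s^3 + 39*s^2 - 9*s + 27)
The result of step 2 is T(s) in lowest terms. Its denominator has leading coefficient 4; dividing the denominator through by 4 makes it monic.

Hence the answer: s^5 - 6*s^4 + 29*s^3/4 + 39*s^2/4 - 9*s/4 + 27/4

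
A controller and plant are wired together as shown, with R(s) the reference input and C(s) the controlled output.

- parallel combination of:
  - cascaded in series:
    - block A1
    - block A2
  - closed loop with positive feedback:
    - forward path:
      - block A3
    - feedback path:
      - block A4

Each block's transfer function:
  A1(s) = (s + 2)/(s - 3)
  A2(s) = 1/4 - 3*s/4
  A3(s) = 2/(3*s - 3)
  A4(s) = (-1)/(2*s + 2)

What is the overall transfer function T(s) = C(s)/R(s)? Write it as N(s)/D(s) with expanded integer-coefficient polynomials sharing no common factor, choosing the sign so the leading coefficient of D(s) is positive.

First reduce the diagram to T(s).

[1] series reduction of A1, A2; result (-3*s^2 - 5*s + 2)/(4*s - 12)
[2] apply the feedback formula to A3, A4; result (2*s + 2)/(3*s^2 - 2)
[3] parallel reduction of (A1*A2), [A3/(1-A3*A4)]: this yields T(s), and no further normalization is needed

Answer: (-9*s^4 - 15*s^3 + 20*s^2 - 6*s - 28)/(12*s^3 - 36*s^2 - 8*s + 24)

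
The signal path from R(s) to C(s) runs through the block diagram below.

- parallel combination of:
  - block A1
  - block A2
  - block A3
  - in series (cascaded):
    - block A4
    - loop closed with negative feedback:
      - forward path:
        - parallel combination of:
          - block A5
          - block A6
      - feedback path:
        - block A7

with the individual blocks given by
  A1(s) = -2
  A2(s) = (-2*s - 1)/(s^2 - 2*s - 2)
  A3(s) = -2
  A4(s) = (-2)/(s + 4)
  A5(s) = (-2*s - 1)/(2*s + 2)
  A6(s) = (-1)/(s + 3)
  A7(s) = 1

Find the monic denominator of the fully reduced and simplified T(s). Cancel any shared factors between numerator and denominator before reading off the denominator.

The answer is s^4 + s^3 - 12*s^2 + 2*s + 8.

Reasoning:
Step 1 - combine A5, A6 in parallel: (-2*s^2 - 9*s - 5)/(2*s^2 + 8*s + 6)
Step 2 - close the feedback loop around (A5+A6), A7: (2*s^2 + 9*s + 5)/(s - 1)
Step 3 - reduce the series chain A4, [(A5+A6)/(1+(A5+A6)*A7)]: (-4*s^2 - 18*s - 10)/(s^2 + 3*s - 4)
Step 4 - add A1, A2, A3, (A4*[(A5+A6)/(1+(A5+A6)*A7)]) (parallel): (-8*s^4 - 16*s^3 + 75*s^2 + 53*s - 8)/(s^4 + s^3 - 12*s^2 + 2*s + 8)
No further cancellation is possible in the step-4 result, so that is T(s). Its denominator is already monic.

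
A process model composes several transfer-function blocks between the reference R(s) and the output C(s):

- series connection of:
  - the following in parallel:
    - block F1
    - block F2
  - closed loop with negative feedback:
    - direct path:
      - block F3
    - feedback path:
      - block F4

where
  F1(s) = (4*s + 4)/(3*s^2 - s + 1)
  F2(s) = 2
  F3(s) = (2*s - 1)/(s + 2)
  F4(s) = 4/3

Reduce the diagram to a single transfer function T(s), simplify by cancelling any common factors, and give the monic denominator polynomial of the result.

[1] combine F1, F2 in parallel: (6*s^2 + 2*s + 6)/(3*s^2 - s + 1)
[2] collapse the loop (F3 forward, F4 return): (6*s - 3)/(11*s + 2)
[3] reduce the series chain (F1+F2), [F3/(1+F3*F4)]: (36*s^3 - 6*s^2 + 30*s - 18)/(33*s^3 - 5*s^2 + 9*s + 2)
Step 3 gives the fully reduced T(s), with no common factor left to cancel. The denominator's leading coefficient is 33, so divide each of its coefficients by 33 to get the monic form.

Hence the answer: s^3 - 5*s^2/33 + 3*s/11 + 2/33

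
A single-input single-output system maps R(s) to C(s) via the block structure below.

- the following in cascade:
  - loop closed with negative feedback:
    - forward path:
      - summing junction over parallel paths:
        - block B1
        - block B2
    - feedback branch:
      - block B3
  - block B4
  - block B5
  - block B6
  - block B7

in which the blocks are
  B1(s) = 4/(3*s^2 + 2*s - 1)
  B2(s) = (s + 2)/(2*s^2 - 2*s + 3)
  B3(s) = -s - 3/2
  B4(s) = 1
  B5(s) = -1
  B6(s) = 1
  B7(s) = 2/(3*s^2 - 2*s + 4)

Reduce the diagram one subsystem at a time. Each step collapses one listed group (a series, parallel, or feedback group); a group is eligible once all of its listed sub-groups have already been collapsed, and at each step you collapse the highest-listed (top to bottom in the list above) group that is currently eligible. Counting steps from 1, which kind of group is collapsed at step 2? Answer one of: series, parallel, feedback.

Answer: feedback

Working:
Step 1 - add B1, B2 (parallel)
Step 2 - apply the feedback formula to (B1+B2), B3
Step 3 - multiply [(B1+B2)/(1+(B1+B2)*B3)], B4, B5, B6, B7 (series)
The group at step 2 is a feedback group.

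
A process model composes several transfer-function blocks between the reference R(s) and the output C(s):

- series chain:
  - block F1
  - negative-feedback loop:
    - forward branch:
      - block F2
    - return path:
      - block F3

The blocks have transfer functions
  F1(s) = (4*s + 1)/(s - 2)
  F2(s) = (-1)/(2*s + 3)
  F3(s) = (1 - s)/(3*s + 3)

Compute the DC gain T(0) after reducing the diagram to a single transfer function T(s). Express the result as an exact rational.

The answer is 3/16.

Reasoning:
Step 1 - apply the feedback formula to F2, F3 gives (-3*s - 3)/(6*s^2 + 16*s + 8)
Step 2 - cascade F1, [F2/(1+F2*F3)] gives (-12*s^2 - 15*s - 3)/(6*s^3 + 4*s^2 - 24*s - 16)
That last expression is T(s); at s = 0 only the constant terms survive, so T(0) = -3/(-16) = 3/16.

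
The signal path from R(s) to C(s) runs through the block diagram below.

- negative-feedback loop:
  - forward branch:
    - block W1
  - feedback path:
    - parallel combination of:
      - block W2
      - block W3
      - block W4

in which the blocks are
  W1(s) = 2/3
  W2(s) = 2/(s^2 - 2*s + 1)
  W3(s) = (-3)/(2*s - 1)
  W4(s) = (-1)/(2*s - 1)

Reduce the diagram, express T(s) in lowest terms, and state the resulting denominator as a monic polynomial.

Answer: s^3 - 23*s^2/6 + 6*s - 5/2

Working:
Step 1: add W2, W3, W4 (parallel) gives (-4*s^2 + 12*s - 6)/(2*s^3 - 5*s^2 + 4*s - 1)
Step 2: reduce the feedback loop with forward W1 and return (W2+W3+W4) gives (4*s^3 - 10*s^2 + 8*s - 2)/(6*s^3 - 23*s^2 + 36*s - 15)
That last expression is T(s), already simplified. Scaling its denominator by 1/6 (the reciprocal of the leading coefficient) yields the monic denominator.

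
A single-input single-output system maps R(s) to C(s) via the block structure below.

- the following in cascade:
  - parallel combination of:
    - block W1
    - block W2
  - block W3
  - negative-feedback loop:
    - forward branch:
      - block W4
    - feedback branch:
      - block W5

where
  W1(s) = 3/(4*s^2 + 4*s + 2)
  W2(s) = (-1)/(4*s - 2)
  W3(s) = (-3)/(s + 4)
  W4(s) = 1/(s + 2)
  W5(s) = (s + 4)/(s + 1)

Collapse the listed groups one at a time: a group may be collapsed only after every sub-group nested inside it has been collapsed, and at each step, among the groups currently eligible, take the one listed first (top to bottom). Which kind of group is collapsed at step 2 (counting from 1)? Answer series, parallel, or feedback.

The answer is feedback.

Reasoning:
(1) parallel reduction of W1, W2
(2) feedback reduction of W4, W5
(3) cascade (W1+W2), W3, [W4/(1+W4*W5)]
Step 2: feedback.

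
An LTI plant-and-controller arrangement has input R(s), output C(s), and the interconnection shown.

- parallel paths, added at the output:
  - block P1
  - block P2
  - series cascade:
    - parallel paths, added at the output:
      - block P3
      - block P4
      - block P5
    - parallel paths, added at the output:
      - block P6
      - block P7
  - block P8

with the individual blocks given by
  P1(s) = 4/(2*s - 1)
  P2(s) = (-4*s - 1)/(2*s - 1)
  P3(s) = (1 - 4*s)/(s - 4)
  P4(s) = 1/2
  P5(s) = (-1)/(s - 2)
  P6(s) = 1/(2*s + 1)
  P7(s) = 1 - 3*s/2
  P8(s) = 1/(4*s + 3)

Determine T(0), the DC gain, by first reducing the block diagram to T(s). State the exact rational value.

Step 1 - combine P3, P4, P5 in parallel = (-7*s^2 + 10*s + 12)/(2*s^2 - 12*s + 16)
Step 2 - combine P6, P7 in parallel = (-6*s^2 + s + 4)/(4*s + 2)
Step 3 - cascade (P3+P4+P5), (P6+P7) = (42*s^4 - 67*s^3 - 90*s^2 + 52*s + 48)/(8*s^3 - 44*s^2 + 40*s + 32)
Step 4 - parallel reduction of P1, P2, ((P3+P4+P5)*(P6+P7)), P8 = (336*s^6 - 580*s^5 - 260*s^4 - 227*s^3 - 26*s^2 + 324*s + 112)/(64*s^5 - 336*s^4 + 208*s^3 + 468*s^2 - 56*s - 96)
The step-4 result is T(s). Setting s = 0: T(0) = 112/(-96) = -7/6.

Final answer: -7/6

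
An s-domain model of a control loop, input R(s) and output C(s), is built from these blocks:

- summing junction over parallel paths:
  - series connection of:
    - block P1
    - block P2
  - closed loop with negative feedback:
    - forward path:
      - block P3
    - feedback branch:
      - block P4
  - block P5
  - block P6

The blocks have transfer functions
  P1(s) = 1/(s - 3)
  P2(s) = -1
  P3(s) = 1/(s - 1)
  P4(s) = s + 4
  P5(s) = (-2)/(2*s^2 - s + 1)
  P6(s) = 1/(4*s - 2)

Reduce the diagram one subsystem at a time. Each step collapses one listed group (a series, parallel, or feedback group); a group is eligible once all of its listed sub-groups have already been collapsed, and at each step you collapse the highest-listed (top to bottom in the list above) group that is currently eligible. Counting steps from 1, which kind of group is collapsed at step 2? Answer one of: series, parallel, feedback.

Reducing step by step:

(1) combine P1, P2 in series
(2) collapse the loop (P3 forward, P4 return)
(3) parallel reduction of (P1*P2), [P3/(1+P3*P4)], P5, P6
Step 2 collapses a feedback group.

Answer: feedback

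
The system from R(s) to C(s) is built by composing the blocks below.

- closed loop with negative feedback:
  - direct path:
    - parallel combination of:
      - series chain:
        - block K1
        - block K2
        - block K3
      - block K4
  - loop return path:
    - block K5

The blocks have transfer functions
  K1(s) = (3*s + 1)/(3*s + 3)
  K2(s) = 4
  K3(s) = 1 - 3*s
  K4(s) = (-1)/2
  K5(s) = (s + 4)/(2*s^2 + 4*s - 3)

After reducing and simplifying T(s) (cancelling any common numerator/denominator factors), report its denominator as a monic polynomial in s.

First reduce the diagram to T(s).

Step 1: reduce the series chain K1, K2, K3 -> (4 - 36*s^2)/(3*s + 3)
Step 2: combine (K1*K2*K3), K4 in parallel -> (-72*s^2 - 3*s + 5)/(6*s + 6)
Step 3: reduce the feedback loop with forward ((K1*K2*K3)+K4) and return K5 -> (144*s^4 + 294*s^3 - 214*s^2 - 29*s + 15)/(60*s^3 + 255*s^2 + s - 2)
That last expression is T(s), already simplified. Scaling its denominator by 1/60 (the reciprocal of the leading coefficient) yields the monic denominator.

Answer: s^3 + 17*s^2/4 + s/60 - 1/30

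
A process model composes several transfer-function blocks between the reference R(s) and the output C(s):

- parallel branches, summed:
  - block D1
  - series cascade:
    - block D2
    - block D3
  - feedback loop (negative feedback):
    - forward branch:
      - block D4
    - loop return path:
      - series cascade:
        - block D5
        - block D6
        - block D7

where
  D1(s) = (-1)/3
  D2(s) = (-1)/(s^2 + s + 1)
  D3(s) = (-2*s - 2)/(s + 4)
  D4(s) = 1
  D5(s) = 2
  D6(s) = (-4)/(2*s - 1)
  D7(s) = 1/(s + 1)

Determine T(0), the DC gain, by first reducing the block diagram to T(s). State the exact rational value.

The answer is 5/18.

Reasoning:
(1) cascade D2, D3 gives (2*s + 2)/(s^3 + 5*s^2 + 5*s + 4)
(2) combine D5, D6, D7 in series gives (-8)/(2*s^2 + s - 1)
(3) collapse the loop (D4 forward, (D5*D6*D7) return) gives (2*s^2 + s - 1)/(2*s^2 + s - 9)
(4) combine D1, (D2*D3), [D4/(1+D4*(D5*D6*D7))] in parallel gives (4*s^5 + 22*s^4 + 48*s^3 + 74*s^2 - 10*s - 30)/(6*s^5 + 33*s^4 + 18*s^3 - 96*s^2 - 123*s - 108)
That last expression is T(s); at s = 0 only the constant terms survive, so T(0) = -30/(-108) = 5/18.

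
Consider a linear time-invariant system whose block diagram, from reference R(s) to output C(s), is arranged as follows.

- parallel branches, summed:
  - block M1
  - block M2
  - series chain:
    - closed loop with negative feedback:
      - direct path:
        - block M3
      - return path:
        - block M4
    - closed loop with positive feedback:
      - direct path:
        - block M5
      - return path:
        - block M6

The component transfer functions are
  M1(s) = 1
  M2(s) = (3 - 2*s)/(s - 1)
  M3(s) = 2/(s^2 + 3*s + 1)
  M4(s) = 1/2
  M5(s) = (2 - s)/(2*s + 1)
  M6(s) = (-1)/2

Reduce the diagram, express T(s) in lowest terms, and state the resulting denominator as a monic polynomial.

Step 1 - close the feedback loop around M3, M4 gives 2/(s^2 + 3*s + 2)
Step 2 - reduce the feedback loop with forward M5 and return M6 gives (4 - 2*s)/(3*s + 4)
Step 3 - cascade [M3/(1+M3*M4)], [M5/(1-M5*M6)] gives (8 - 4*s)/(3*s^3 + 13*s^2 + 18*s + 8)
Step 4 - reduce the parallel group M1, M2, ([M3/(1+M3*M4)]*[M5/(1-M5*M6)]) gives (-3*s^4 - 7*s^3 + 4*s^2 + 40*s + 8)/(3*s^4 + 10*s^3 + 5*s^2 - 10*s - 8)
Step 4 gives the fully reduced T(s), with no common factor left to cancel. The denominator's leading coefficient is 3, so divide each of its coefficients by 3 to get the monic form.

Therefore the answer is s^4 + 10*s^3/3 + 5*s^2/3 - 10*s/3 - 8/3.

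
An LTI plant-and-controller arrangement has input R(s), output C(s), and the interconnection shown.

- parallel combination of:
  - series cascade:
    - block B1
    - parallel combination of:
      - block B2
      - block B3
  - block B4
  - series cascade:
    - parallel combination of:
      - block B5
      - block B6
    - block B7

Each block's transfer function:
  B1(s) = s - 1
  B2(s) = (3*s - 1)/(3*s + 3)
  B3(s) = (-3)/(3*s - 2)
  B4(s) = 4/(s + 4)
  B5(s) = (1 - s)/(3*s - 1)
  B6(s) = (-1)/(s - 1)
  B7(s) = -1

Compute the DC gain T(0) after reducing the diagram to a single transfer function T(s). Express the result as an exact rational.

Answer: -1/6

Working:
Step 1. sum the parallel branches B2, B3 gives (9*s^2 - 18*s - 7)/(9*s^2 + 3*s - 6)
Step 2. series reduction of B1, (B2+B3) gives (9*s^3 - 27*s^2 + 11*s + 7)/(9*s^2 + 3*s - 6)
Step 3. reduce the parallel group B5, B6 gives (-s^2 - s)/(3*s^2 - 4*s + 1)
Step 4. reduce the series chain (B5+B6), B7 gives (s^2 + s)/(3*s^2 - 4*s + 1)
Step 5. reduce the parallel group (B1*(B2+B3)), B4, ((B5+B6)*B7) gives (27*s^6 - 162*s^4 + 487*s^3 - 319*s^2 + 23*s + 4)/(27*s^5 + 81*s^4 - 129*s^3 - 57*s^2 + 102*s - 24)
The step-5 result is T(s). Setting s = 0: T(0) = 4/(-24) = -1/6.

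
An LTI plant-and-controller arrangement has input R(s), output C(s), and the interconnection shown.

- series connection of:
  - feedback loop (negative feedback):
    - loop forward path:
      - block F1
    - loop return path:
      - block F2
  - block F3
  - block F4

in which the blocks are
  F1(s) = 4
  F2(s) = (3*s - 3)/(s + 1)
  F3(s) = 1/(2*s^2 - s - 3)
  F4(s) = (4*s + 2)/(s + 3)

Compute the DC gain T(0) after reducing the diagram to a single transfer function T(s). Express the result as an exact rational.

[1] collapse the loop (F1 forward, F2 return); result (4*s + 4)/(13*s - 11)
[2] cascade [F1/(1+F1*F2)], F3, F4; result (16*s + 8)/(26*s^3 + 17*s^2 - 150*s + 99)
Evaluating the step-2 result (the overall T(s)) at s = 0 gives T(0) = 8/99.

Final answer: 8/99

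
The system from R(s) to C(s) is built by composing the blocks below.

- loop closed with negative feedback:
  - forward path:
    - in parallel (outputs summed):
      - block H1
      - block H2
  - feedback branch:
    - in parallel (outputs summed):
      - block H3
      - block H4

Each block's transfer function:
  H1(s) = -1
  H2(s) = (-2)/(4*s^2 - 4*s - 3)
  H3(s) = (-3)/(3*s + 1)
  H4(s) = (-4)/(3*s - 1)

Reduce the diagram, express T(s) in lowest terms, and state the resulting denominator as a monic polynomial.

Step 1. add H1, H2 (parallel) gives (-4*s^2 + 4*s + 1)/(4*s^2 - 4*s - 3)
Step 2. combine H3, H4 in parallel gives (-21*s - 1)/(9*s^2 - 1)
Step 3. close the feedback loop around (H1+H2), (H3+H4) gives (-36*s^4 + 36*s^3 + 13*s^2 - 4*s - 1)/(36*s^4 + 48*s^3 - 111*s^2 - 21*s + 2)
Step 3 gives the fully reduced T(s), with no common factor left to cancel. The denominator's leading coefficient is 36, so divide each of its coefficients by 36 to get the monic form.

Hence the answer: s^4 + 4*s^3/3 - 37*s^2/12 - 7*s/12 + 1/18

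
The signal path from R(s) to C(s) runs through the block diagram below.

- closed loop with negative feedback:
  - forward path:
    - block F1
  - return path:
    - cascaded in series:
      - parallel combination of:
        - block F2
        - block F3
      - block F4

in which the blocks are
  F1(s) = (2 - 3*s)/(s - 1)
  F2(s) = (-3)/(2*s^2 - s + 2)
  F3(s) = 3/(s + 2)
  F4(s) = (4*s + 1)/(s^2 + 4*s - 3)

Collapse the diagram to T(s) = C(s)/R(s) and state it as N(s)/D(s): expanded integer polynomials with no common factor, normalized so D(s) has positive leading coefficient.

First reduce the diagram to T(s).

Step 1. add F2, F3 (parallel): (6*s^2 - 6*s)/(2*s^3 + 3*s^2 + 4)
Step 2. reduce the series chain (F2+F3), F4: (24*s^3 - 18*s^2 - 6*s)/(2*s^5 + 11*s^4 + 6*s^3 - 5*s^2 + 16*s - 12)
Step 3. feedback reduction of F1, ((F2+F3)*F4) - this is the overall T(s), already in the required normalized form

Answer: (-6*s^6 - 29*s^5 + 4*s^4 + 27*s^3 - 58*s^2 + 68*s - 24)/(2*s^6 + 9*s^5 - 77*s^4 + 91*s^3 + 3*s^2 - 40*s + 12)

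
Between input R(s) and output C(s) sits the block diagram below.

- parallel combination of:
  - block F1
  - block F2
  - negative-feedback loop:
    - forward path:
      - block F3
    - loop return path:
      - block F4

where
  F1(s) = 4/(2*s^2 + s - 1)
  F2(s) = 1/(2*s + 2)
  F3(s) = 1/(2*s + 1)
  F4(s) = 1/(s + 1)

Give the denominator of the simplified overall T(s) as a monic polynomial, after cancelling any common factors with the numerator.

Answer: s^4 + 2*s^3 + 5*s^2/4 - s/4 - 1/2

Working:
Step 1. apply the feedback formula to F3, F4 -> (s + 1)/(2*s^2 + 3*s + 2)
Step 2. reduce the parallel group F1, F2, [F3/(1+F3*F4)] -> (8*s^3 + 26*s^2 + 25*s + 12)/(8*s^4 + 16*s^3 + 10*s^2 - 2*s - 4)
Step 2 gives the fully reduced T(s), with no common factor left to cancel. The denominator's leading coefficient is 8, so divide each of its coefficients by 8 to get the monic form.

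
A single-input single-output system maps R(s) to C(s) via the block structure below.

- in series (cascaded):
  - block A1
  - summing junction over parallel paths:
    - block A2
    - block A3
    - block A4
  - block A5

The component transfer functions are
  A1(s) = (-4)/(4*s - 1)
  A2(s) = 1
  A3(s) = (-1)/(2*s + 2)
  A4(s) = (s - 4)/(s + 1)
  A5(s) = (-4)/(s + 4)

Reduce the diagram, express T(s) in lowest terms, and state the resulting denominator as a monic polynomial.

Step 1. sum the parallel branches A2, A3, A4, giving (4*s - 7)/(2*s + 2)
Step 2. combine A1, (A2+A3+A4), A5 in series, giving (32*s - 56)/(4*s^3 + 19*s^2 + 11*s - 4)
No further cancellation is possible in the step-2 result, so that is T(s). Its denominator becomes monic after dividing by the leading coefficient 4.

Hence the answer: s^3 + 19*s^2/4 + 11*s/4 - 1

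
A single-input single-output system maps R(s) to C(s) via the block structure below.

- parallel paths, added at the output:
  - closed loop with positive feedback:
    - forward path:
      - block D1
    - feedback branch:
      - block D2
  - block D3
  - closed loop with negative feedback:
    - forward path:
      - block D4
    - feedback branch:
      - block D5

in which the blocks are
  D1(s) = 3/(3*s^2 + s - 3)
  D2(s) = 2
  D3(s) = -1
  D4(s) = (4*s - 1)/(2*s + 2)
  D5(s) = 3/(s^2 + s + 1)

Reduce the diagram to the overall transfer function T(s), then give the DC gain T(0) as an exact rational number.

The answer is -1/3.

Reasoning:
[1] reduce the feedback loop with forward D1 and return D2 gives 3/(3*s^2 + s - 9)
[2] feedback reduction of D4, D5 gives (4*s^3 + 3*s^2 + 3*s - 1)/(2*s^3 + 4*s^2 + 16*s - 1)
[3] add [D1/(1-D1*D2)], D3, [D4/(1+D4*D5)] (parallel) gives (6*s^5 - s^4 - 52*s^3 + 8*s^2 + 165*s - 3)/(6*s^5 + 14*s^4 + 34*s^3 - 23*s^2 - 145*s + 9)
The step-3 result is T(s). Setting s = 0: T(0) = -3/9 = -1/3.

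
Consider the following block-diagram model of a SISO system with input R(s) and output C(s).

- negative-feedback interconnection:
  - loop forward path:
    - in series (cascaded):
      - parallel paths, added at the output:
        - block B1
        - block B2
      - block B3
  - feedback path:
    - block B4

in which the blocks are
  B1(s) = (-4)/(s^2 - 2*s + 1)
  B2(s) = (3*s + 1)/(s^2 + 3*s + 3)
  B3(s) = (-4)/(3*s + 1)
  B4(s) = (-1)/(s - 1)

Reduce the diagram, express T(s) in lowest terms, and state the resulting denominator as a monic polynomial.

Reducing step by step:

Step 1. combine B1, B2 in parallel, giving (3*s^3 - 9*s^2 - 11*s - 11)/(s^4 + s^3 - 2*s^2 - 3*s + 3)
Step 2. combine (B1+B2), B3 in series, giving (-12*s^3 + 36*s^2 + 44*s + 44)/(3*s^5 + 4*s^4 - 5*s^3 - 11*s^2 + 6*s + 3)
Step 3. collapse the loop (((B1+B2)*B3) forward, B4 return), giving (-12*s^4 + 48*s^3 + 8*s^2 - 44)/(3*s^6 + s^5 - 9*s^4 + 6*s^3 - 19*s^2 - 47*s - 47)
No further cancellation is possible in the step-3 result, so that is T(s). Its denominator becomes monic after dividing by the leading coefficient 3.

Answer: s^6 + s^5/3 - 3*s^4 + 2*s^3 - 19*s^2/3 - 47*s/3 - 47/3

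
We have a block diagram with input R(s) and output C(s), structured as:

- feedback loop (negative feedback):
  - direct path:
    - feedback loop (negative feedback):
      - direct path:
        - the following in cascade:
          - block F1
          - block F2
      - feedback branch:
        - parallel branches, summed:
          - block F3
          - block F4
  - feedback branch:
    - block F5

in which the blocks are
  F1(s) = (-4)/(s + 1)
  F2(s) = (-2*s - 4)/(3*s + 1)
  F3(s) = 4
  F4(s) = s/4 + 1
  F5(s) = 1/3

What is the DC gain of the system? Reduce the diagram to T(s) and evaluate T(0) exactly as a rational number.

[1] reduce the series chain F1, F2 -> (8*s + 16)/(3*s^2 + 4*s + 1)
[2] combine F3, F4 in parallel -> s/4 + 5
[3] reduce the feedback loop with forward (F1*F2) and return (F3+F4) -> (8*s + 16)/(5*s^2 + 48*s + 81)
[4] feedback reduction of [(F1*F2)/(1+(F1*F2)*(F3+F4))], F5 -> (24*s + 48)/(15*s^2 + 152*s + 259)
Step 4 gives the overall T(s). Then T(0) = 48/259.

Therefore the answer is 48/259.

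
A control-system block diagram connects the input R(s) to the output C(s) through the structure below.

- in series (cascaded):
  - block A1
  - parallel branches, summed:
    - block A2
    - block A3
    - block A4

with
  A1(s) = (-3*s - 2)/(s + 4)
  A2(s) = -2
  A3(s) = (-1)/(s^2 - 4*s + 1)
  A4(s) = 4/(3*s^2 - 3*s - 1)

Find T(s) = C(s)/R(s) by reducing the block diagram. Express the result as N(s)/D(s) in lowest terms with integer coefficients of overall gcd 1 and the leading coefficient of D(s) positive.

[1] parallel reduction of A2, A3, A4 -> (-6*s^4 + 30*s^3 - 27*s^2 - 15*s + 7)/(3*s^4 - 15*s^3 + 14*s^2 + s - 1)
[2] combine A1, (A2+A3+A4) in series - this is the overall T(s), already in the required normalized form

Hence the answer: (18*s^5 - 78*s^4 + 21*s^3 + 99*s^2 + 9*s - 14)/(3*s^5 - 3*s^4 - 46*s^3 + 57*s^2 + 3*s - 4)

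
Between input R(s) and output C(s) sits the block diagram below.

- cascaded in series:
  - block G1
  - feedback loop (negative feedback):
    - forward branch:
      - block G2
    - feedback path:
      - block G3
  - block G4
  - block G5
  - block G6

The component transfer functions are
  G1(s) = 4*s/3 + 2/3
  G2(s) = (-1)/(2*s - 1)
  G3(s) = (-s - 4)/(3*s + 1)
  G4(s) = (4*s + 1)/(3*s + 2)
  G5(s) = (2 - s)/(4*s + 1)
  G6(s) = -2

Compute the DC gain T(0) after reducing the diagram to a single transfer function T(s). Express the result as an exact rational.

(1) feedback reduction of G2, G3 gives (-3*s - 1)/(6*s^2 + 3)
(2) series reduction of G1, [G2/(1+G2*G3)], G4, G5, G6 gives (-24*s^3 + 28*s^2 + 36*s + 8)/(54*s^3 + 36*s^2 + 27*s + 18)
The step-2 result is T(s). Setting s = 0: T(0) = 8/18 = 4/9.

Answer: 4/9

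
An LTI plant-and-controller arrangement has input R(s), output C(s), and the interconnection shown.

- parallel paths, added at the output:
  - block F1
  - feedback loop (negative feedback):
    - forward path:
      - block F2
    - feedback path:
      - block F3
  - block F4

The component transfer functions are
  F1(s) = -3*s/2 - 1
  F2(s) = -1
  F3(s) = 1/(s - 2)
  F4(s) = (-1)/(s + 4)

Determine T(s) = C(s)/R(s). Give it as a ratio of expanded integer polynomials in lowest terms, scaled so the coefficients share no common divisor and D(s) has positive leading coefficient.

Answer: (-3*s^3 - 7*s^2 + 28*s + 46)/(2*s^2 + 2*s - 24)

Working:
Step 1. reduce the feedback loop with forward F2 and return F3, giving (2 - s)/(s - 3)
Step 2. sum the parallel branches F1, [F2/(1+F2*F3)], F4 - this is the overall T(s), already in the required normalized form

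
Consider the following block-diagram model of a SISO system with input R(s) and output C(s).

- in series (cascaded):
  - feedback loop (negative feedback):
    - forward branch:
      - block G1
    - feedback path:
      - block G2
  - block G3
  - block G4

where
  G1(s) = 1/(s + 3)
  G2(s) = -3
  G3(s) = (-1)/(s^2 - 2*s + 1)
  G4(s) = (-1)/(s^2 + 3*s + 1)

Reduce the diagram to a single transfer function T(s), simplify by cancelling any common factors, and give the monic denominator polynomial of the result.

Reducing step by step:

[1] collapse the loop (G1 forward, G2 return); result 1/s
[2] series reduction of [G1/(1+G1*G2)], G3, G4; result 1/(s^5 + s^4 - 4*s^3 + s^2 + s)
Step 2 gives the fully reduced T(s), with no common factor left to cancel. The denominator is already monic (leading coefficient 1).

Answer: s^5 + s^4 - 4*s^3 + s^2 + s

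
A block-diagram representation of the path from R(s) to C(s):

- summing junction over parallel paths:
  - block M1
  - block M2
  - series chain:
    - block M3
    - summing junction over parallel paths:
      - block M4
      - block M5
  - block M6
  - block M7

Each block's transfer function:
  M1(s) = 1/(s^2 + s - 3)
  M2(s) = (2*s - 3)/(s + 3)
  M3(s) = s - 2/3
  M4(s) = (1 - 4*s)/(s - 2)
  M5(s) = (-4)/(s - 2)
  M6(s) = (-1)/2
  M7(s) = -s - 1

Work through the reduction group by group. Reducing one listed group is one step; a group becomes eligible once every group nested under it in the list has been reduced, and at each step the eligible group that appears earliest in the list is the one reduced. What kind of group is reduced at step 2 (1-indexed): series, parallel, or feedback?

(1) combine M4, M5 in parallel
(2) reduce the series chain M3, (M4+M5)
(3) combine M1, M2, (M3*(M4+M5)), M6, M7 in parallel
Step 2: series.

Final answer: series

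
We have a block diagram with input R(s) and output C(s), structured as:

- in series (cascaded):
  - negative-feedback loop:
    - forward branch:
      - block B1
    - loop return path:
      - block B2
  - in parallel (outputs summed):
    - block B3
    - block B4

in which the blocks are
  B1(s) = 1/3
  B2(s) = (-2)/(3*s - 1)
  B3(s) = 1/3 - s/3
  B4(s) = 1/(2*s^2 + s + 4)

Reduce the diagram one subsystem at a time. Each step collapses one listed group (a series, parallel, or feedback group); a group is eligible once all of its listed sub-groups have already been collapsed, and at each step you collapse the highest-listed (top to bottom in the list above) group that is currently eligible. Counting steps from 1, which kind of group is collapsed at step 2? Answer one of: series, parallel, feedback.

[1] close the feedback loop around B1, B2
[2] sum the parallel branches B3, B4
[3] cascade [B1/(1+B1*B2)], (B3+B4)
The group at step 2 is a parallel group.

Therefore the answer is parallel.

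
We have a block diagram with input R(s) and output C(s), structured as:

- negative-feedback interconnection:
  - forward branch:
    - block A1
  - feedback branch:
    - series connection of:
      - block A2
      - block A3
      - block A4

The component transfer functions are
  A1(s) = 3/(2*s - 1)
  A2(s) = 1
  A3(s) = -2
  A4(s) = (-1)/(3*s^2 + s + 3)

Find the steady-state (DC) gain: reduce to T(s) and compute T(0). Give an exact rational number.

Reducing step by step:

Step 1. series reduction of A2, A3, A4: 2/(3*s^2 + s + 3)
Step 2. apply the feedback formula to A1, (A2*A3*A4): (9*s^2 + 3*s + 9)/(6*s^3 - s^2 + 5*s + 3)
That last expression is T(s); at s = 0 only the constant terms survive, so T(0) = 9/3 = 3.

Answer: 3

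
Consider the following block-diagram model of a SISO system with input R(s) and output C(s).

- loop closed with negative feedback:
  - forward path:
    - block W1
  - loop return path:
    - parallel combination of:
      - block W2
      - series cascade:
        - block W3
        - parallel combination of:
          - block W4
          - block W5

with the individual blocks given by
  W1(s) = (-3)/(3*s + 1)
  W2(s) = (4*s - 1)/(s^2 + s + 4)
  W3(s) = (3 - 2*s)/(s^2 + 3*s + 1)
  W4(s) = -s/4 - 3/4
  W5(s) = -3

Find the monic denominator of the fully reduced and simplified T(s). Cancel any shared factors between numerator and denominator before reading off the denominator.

Answer: s^5 + 23*s^4/6 - 23*s^3/12 + 43*s^2/6 - 101*s/12 + 142/3

Working:
(1) reduce the parallel group W4, W5 = -s/4 - 15/4
(2) series reduction of W3, (W4+W5) = (2*s^2 + 27*s - 45)/(4*s^2 + 12*s + 4)
(3) sum the parallel branches W2, (W3*(W4+W5)) = (2*s^4 + 45*s^3 + 34*s^2 + 67*s - 184)/(4*s^4 + 16*s^3 + 32*s^2 + 52*s + 16)
(4) apply the feedback formula to W1, (W2+(W3*(W4+W5))) = (-12*s^4 - 48*s^3 - 96*s^2 - 156*s - 48)/(12*s^5 + 46*s^4 - 23*s^3 + 86*s^2 - 101*s + 568)
That last expression is T(s), already simplified. Scaling its denominator by 1/12 (the reciprocal of the leading coefficient) yields the monic denominator.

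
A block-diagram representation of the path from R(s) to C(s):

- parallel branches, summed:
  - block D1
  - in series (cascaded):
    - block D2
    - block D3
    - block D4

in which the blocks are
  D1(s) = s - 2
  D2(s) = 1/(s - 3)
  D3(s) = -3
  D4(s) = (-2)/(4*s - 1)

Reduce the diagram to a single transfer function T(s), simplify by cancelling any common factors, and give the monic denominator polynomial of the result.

Step 1: series reduction of D2, D3, D4, giving 6/(4*s^2 - 13*s + 3)
Step 2: sum the parallel branches D1, (D2*D3*D4), giving (4*s^3 - 21*s^2 + 29*s)/(4*s^2 - 13*s + 3)
T(s) is the step-2 result (common factors already cancelled). Leading coefficient of the denominator: 4. Divide through by 4 for the monic polynomial.

Final answer: s^2 - 13*s/4 + 3/4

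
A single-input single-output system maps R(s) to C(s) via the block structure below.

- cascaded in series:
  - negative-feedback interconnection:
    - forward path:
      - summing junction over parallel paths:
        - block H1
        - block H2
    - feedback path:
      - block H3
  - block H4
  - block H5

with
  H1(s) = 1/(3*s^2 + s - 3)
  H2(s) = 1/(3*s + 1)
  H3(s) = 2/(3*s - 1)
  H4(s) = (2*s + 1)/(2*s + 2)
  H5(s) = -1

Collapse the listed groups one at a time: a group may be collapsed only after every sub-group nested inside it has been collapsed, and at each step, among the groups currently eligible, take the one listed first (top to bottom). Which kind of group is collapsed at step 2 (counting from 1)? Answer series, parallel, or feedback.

Step 1 - add H1, H2 (parallel)
Step 2 - reduce the feedback loop with forward (H1+H2) and return H3
Step 3 - multiply [(H1+H2)/(1+(H1+H2)*H3)], H4, H5 (series)
The group at step 2 is a feedback group.

Answer: feedback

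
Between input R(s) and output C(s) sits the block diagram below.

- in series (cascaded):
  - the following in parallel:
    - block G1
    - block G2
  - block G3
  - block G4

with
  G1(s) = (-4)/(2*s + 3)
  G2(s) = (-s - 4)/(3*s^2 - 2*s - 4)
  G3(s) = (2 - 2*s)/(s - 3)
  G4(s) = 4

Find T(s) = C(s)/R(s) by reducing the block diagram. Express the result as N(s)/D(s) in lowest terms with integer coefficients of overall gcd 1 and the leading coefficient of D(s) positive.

First reduce the diagram to T(s).

Step 1: sum the parallel branches G1, G2 -> (-14*s^2 - 3*s + 4)/(6*s^3 + 5*s^2 - 14*s - 12)
Step 2: reduce the series chain (G1+G2), G3, G4 - this is the overall T(s), already in the required normalized form

Answer: (112*s^3 - 88*s^2 - 56*s + 32)/(6*s^4 - 13*s^3 - 29*s^2 + 30*s + 36)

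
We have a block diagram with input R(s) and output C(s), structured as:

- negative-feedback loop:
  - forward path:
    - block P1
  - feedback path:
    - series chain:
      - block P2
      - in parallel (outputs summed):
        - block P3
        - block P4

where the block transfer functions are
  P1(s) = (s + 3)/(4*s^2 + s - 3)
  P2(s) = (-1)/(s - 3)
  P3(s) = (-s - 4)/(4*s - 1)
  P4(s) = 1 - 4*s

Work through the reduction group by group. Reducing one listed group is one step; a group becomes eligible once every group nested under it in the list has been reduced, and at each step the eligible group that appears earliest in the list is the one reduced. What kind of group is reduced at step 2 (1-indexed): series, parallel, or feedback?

Answer: series

Working:
[1] reduce the parallel group P3, P4
[2] series reduction of P2, (P3+P4)
[3] reduce the feedback loop with forward P1 and return (P2*(P3+P4))
At step 2 the group reduced is series.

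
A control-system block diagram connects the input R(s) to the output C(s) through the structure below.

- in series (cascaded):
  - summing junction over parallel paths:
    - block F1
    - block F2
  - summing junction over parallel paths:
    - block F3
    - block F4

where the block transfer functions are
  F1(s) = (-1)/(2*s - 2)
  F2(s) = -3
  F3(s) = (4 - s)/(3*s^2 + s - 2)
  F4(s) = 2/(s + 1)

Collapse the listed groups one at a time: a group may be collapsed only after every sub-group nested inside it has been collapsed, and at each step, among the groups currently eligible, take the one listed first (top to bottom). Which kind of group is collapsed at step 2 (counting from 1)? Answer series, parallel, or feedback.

1. parallel reduction of F1, F2
2. reduce the parallel group F3, F4
3. cascade (F1+F2), (F3+F4)
The group at step 2 is a parallel group.

Answer: parallel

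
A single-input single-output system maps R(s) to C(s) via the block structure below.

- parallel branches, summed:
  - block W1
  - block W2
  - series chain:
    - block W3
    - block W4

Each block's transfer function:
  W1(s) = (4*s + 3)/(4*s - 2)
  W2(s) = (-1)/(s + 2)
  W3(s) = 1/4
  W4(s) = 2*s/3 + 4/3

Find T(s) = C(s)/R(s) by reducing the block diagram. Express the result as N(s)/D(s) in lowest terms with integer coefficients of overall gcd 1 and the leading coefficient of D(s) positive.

Step 1: multiply W3, W4 (series) -> s/6 + 1/3
Step 2: sum the parallel branches W1, W2, (W3*W4), which is the overall transfer function T(s) = C(s)/R(s) in lowest terms

Final answer: (2*s^3 + 19*s^2 + 25*s + 20)/(12*s^2 + 18*s - 12)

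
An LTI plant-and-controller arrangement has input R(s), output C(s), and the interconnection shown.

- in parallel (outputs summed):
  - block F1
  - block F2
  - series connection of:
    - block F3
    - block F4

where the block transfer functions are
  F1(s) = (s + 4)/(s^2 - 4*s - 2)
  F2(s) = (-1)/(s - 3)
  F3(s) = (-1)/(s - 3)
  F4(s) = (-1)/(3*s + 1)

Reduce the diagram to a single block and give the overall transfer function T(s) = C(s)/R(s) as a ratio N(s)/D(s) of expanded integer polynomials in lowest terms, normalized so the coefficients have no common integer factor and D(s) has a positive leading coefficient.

Answer: (16*s^2 - 29*s - 12)/(3*s^4 - 20*s^3 + 23*s^2 + 28*s + 6)

Working:
1. combine F3, F4 in series: 1/(3*s^2 - 8*s - 3)
2. combine F1, F2, (F3*F4) in parallel: this yields T(s), and no further normalization is needed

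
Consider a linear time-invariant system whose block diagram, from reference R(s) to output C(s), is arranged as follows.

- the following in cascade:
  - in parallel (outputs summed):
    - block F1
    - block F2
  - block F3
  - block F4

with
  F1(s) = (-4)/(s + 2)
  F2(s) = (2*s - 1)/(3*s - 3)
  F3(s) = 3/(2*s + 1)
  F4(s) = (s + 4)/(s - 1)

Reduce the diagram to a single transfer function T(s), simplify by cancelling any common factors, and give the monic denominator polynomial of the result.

The answer is s^4 + s^3/2 - 3*s^2 + s/2 + 1.

Reasoning:
Step 1 - parallel reduction of F1, F2 -> (2*s^2 - 9*s + 10)/(3*s^2 + 3*s - 6)
Step 2 - series reduction of (F1+F2), F3, F4 -> (2*s^3 - s^2 - 26*s + 40)/(2*s^4 + s^3 - 6*s^2 + s + 2)
T(s) is the step-2 result (common factors already cancelled). Leading coefficient of the denominator: 2. Divide through by 2 for the monic polynomial.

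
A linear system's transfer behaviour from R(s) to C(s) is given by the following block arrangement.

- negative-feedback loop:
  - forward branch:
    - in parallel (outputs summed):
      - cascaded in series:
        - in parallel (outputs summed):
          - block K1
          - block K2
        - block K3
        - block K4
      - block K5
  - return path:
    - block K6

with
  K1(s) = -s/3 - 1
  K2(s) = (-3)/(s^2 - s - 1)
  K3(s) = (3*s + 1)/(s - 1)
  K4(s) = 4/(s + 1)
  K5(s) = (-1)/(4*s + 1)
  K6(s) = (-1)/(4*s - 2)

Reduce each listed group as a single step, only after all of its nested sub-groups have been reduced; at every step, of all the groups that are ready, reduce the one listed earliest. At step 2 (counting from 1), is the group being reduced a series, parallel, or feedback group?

Step 1. sum the parallel branches K1, K2
Step 2. series reduction of (K1+K2), K3, K4
Step 3. reduce the parallel group ((K1+K2)*K3*K4), K5
Step 4. collapse the loop ((((K1+K2)*K3*K4)+K5) forward, K6 return)
At step 2 the group reduced is series.

Final answer: series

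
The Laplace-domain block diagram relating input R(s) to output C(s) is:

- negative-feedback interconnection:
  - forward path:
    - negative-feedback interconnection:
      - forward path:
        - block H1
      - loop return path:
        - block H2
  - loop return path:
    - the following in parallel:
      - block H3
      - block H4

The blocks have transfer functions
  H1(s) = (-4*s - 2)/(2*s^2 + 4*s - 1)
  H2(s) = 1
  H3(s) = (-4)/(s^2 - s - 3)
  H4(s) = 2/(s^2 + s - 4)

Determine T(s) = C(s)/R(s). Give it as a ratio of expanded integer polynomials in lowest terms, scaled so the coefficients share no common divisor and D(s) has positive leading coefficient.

[1] collapse the loop (H1 forward, H2 return) gives (-4*s - 2)/(2*s^2 - 3)
[2] add H3, H4 (parallel) gives (-2*s^2 - 6*s + 10)/(s^4 - 8*s^2 + s + 12)
[3] collapse the loop ([H1/(1+H1*H2)] forward, (H3+H4) return); the result is T(s) itself (integer coefficients, no common factor, positive leading denominator coefficient)

Answer: (-4*s^5 - 2*s^4 + 32*s^3 + 12*s^2 - 50*s - 24)/(2*s^6 - 19*s^4 + 10*s^3 + 76*s^2 - 31*s - 56)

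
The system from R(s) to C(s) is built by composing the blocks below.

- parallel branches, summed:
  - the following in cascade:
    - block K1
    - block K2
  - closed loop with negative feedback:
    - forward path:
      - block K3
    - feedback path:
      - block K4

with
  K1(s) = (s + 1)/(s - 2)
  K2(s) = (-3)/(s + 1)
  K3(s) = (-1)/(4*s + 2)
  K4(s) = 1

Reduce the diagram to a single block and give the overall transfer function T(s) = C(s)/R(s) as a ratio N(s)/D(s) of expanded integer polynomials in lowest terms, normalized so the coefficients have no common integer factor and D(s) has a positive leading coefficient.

(1) series reduction of K1, K2 gives (-3)/(s - 2)
(2) feedback reduction of K3, K4 gives (-1)/(4*s + 1)
(3) add (K1*K2), [K3/(1+K3*K4)] (parallel): this yields T(s), and no further normalization is needed

Final answer: (-13*s - 1)/(4*s^2 - 7*s - 2)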